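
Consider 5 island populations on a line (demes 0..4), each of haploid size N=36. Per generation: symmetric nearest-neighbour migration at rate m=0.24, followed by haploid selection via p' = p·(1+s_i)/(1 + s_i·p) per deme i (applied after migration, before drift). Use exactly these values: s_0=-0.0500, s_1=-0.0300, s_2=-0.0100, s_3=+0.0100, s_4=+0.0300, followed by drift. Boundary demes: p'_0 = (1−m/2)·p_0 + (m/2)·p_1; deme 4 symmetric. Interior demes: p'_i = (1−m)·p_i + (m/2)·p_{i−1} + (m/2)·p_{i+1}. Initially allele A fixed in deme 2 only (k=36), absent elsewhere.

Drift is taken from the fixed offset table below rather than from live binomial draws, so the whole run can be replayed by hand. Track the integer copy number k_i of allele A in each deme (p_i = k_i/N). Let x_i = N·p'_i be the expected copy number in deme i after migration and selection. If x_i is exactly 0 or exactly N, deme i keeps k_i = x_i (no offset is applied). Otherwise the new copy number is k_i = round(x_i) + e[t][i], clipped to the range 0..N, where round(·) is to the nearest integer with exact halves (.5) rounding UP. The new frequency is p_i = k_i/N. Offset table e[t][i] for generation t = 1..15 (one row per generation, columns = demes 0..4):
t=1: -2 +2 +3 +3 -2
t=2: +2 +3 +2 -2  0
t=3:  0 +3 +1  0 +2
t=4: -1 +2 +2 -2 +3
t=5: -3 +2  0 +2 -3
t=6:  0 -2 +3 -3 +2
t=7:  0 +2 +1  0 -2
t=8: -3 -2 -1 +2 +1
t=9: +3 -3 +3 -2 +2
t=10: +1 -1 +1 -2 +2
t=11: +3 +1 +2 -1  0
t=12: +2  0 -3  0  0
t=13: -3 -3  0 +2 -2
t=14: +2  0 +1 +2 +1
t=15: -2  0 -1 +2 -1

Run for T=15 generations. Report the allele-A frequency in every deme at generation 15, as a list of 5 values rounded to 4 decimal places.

t=0: k=[0 0 36 0 0]
t=1: x=[0.0000 4.2055 27.2938 4.3580 0.0000] k=[0 6 30 7 0]
t=2: x=[0.6847 7.9694 24.2807 8.9869 0.8646] k=[3 11 26 7 1]
t=3: x=[3.7828 11.5992 21.8337 8.6251 1.7691] k=[4 15 23 9 4]
t=4: x=[5.0916 14.3762 20.2710 10.1524 4.7199] k=[4 16 22 8 8]
t=5: x=[5.2073 15.0128 19.5102 9.7506 8.1854] k=[2 17 20 12 5]
t=6: x=[3.6292 15.2915 18.5897 12.2001 5.9861] k=[4 13 22 9 8]
t=7: x=[4.8603 12.7481 19.2700 10.5139 8.3074] k=[5 15 20 11 6]
t=8: x=[5.9412 14.1377 18.2296 11.5579 6.7608] k=[3 12 17 14 8]
t=9: x=[3.8981 11.2827 15.9507 13.7244 8.9168] k=[7 8 19 12 11]
t=10: x=[6.8316 8.9929 16.7500 12.8020 11.3484] k=[8 8 18 11 13]
t=11: x=[7.6854 8.9929 15.8708 12.1600 13.0045] k=[11 10 18 11 13]
t=12: x=[10.4946 10.8478 16.1105 12.1600 13.0045] k=[12 11 13 12 13]
t=13: x=[11.4753 11.1245 12.5577 12.3205 13.1255] k=[8 8 13 14 11]
t=14: x=[7.6854 8.4022 12.4381 13.6041 11.5911] k=[10 8 13 16 13]
t=15: x=[9.3994 8.6384 12.6773 15.3676 13.6093] k=[7 9 12 17 13]

[0.1944, 0.2500, 0.3333, 0.4722, 0.3611]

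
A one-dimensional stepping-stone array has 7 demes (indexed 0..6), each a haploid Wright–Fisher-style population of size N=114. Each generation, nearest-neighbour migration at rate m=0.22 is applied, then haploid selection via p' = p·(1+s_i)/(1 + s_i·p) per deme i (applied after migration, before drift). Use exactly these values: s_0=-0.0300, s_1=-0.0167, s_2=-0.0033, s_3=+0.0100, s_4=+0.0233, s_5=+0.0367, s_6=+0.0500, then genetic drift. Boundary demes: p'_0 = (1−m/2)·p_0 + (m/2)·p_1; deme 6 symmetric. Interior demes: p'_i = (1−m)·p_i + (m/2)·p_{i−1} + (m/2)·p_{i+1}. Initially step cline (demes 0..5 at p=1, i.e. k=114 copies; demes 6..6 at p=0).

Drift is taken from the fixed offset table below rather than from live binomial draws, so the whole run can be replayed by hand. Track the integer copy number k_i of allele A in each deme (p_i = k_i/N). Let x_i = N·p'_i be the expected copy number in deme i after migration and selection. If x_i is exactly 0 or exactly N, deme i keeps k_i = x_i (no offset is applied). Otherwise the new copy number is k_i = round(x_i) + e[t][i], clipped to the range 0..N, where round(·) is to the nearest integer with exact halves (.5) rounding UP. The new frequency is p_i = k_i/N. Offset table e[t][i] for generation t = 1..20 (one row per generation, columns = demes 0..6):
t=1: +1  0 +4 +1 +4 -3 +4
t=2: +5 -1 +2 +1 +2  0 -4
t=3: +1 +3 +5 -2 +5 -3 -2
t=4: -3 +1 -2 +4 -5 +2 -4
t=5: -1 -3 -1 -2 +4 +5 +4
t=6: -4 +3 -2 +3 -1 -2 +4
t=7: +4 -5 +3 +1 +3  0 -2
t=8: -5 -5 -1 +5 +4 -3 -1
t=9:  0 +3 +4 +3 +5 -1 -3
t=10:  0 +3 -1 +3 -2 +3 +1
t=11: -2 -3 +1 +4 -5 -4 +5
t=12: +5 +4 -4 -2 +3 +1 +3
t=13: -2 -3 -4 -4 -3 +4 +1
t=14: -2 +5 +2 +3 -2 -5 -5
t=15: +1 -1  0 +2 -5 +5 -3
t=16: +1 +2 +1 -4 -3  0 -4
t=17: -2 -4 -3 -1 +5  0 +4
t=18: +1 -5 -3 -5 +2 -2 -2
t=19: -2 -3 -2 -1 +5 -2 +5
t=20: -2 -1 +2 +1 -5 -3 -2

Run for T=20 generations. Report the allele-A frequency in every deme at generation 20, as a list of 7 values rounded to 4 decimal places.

[0.8947, 0.8684, 0.8947, 0.8684, 0.8596, 0.7895, 0.7982]

t=0: k=[114 114 114 114 114 114 0]
t=1: x=[114.0000 114.0000 114.0000 114.0000 114.0000 101.8566 13.0950] k=[114 114 114 114 114 99 17]
t=2: x=[114.0000 114.0000 114.0000 114.0000 112.3870 92.2710 27.0127] k=[114 114 114 114 114 92 23]
t=3: x=[114.0000 114.0000 114.0000 114.0000 111.6340 87.5688 31.6943] k=[114 114 114 114 114 85 30]
t=4: x=[114.0000 114.0000 114.0000 114.0000 110.8806 82.9608 37.2633] k=[114 114 114 114 106 85 33]
t=5: x=[114.0000 114.0000 114.0000 113.1286 104.7673 82.4195 39.9771] k=[114 114 114 111 109 87 44]
t=6: x=[114.0000 114.0000 113.6689 111.1379 106.9538 85.4679 50.0958] k=[114 114 112 114 106 83 54]
t=7: x=[114.0000 113.7763 112.4349 112.9108 104.5515 83.1576 58.5801] k=[114 109 114 114 108 83 57]
t=8: x=[113.4331 110.0361 113.4482 113.3465 106.0814 83.6986 61.2450] k=[108 105 112 114 110 81 60]
t=9: x=[107.4854 105.9753 111.4417 113.3465 107.3948 82.7049 63.6851] k=[107 109 114 114 112 82 61]
t=10: x=[107.0231 109.2540 113.4482 113.7822 109.0306 83.7969 64.6795] k=[107 112 112 114 107 87 66]
t=11: x=[107.3621 111.4077 112.2142 113.0197 105.7481 87.6277 69.6391] k=[105 108 113 114 101 84 75]
t=12: x=[105.0828 108.1269 112.5553 112.4750 100.8307 85.6546 77.2160] k=[110 112 109 110 104 87 80]
t=13: x=[110.1071 111.4077 109.4255 109.2753 103.0207 88.8143 81.9069] k=[108 108 105 105 100 93 83]
t=14: x=[107.8245 107.5686 105.3035 104.5367 100.0642 93.2879 85.1637] k=[106 113 107 108 98 88 80]
t=15: x=[106.5610 111.5296 107.7505 106.8569 98.3142 88.9319 82.0146] k=[108 111 108 109 93 94 79]
t=16: x=[108.1636 110.2799 108.4225 107.1940 95.2339 92.8675 81.7894] k=[109 112 109 103 92 93 78]
t=17: x=[109.1917 111.2959 108.6532 102.5529 93.7071 91.8895 80.8095] k=[107 107 106 102 99 92 85]
t=18: x=[106.7972 106.7769 105.6444 102.2156 98.8649 92.6328 86.7935] k=[108 102 103 97 101 91 85]
t=19: x=[107.1464 102.5983 102.1951 98.2357 99.7497 92.0851 86.6862] k=[105 100 100 97 105 90 92]
t=20: x=[104.1801 100.3489 99.6285 98.3449 102.7065 92.5057 92.6398] k=[102 99 102 99 98 90 91]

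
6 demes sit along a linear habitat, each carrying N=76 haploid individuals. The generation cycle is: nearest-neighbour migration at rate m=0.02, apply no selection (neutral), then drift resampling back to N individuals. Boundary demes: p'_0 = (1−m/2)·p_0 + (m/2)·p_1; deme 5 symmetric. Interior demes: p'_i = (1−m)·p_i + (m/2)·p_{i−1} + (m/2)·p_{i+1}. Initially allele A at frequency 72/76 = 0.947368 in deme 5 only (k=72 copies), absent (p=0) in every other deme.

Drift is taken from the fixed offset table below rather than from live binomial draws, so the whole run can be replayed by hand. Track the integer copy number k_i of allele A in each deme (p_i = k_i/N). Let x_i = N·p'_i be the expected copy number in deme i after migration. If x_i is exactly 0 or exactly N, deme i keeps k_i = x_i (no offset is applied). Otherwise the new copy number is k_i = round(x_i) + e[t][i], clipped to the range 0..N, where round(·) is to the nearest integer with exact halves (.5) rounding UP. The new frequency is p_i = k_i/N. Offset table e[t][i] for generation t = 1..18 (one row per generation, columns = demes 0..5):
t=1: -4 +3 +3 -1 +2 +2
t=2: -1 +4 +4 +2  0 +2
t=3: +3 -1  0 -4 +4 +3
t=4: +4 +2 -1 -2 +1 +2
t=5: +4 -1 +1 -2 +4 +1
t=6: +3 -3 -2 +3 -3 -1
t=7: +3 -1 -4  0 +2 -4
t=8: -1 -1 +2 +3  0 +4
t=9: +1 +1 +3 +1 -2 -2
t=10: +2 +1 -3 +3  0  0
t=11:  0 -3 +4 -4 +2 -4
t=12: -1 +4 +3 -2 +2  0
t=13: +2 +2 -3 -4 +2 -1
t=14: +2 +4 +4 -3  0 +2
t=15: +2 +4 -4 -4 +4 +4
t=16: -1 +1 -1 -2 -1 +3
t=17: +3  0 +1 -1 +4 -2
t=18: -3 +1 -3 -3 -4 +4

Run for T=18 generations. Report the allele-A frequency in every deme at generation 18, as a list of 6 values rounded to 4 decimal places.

[0.0789, 0.2105, 0.0395, 0.0000, 0.3158, 0.9605]

t=0: k=[0 0 0 0 0 72]
t=1: x=[0.0000 0.0000 0.0000 0.0000 0.7200 71.2800] k=[0 0 0 0 3 73]
t=2: x=[0.0000 0.0000 0.0000 0.0300 3.6700 72.3000] k=[0 0 0 2 4 74]
t=3: x=[0.0000 0.0000 0.0200 2.0000 4.6800 73.3000] k=[0 0 0 0 9 76]
t=4: x=[0.0000 0.0000 0.0000 0.0900 9.5800 75.3300] k=[0 0 0 0 11 76]
t=5: x=[0.0000 0.0000 0.0000 0.1100 11.5400 75.3500] k=[0 0 0 0 16 76]
t=6: x=[0.0000 0.0000 0.0000 0.1600 16.4400 75.4000] k=[0 0 0 3 13 74]
t=7: x=[0.0000 0.0000 0.0300 3.0700 13.5100 73.3900] k=[0 0 0 3 16 69]
t=8: x=[0.0000 0.0000 0.0300 3.1000 16.4000 68.4700] k=[0 0 2 6 16 72]
t=9: x=[0.0000 0.0200 2.0200 6.0600 16.4600 71.4400] k=[0 1 5 7 14 69]
t=10: x=[0.0100 1.0300 4.9800 7.0500 14.4800 68.4500] k=[2 2 2 10 14 68]
t=11: x=[2.0000 2.0000 2.0800 9.9600 14.5000 67.4600] k=[2 0 6 6 17 63]
t=12: x=[1.9800 0.0800 5.9400 6.1100 17.3500 62.5400] k=[1 4 9 4 19 63]
t=13: x=[1.0300 4.0200 8.9000 4.2000 19.2900 62.5600] k=[3 6 6 0 21 62]
t=14: x=[3.0300 5.9700 5.9400 0.2700 21.2000 61.5900] k=[5 10 10 0 21 64]
t=15: x=[5.0500 9.9500 9.9000 0.3100 21.2200 63.5700] k=[7 14 6 0 25 68]
t=16: x=[7.0700 13.8500 6.0200 0.3100 25.1800 67.5700] k=[6 15 5 0 24 71]
t=17: x=[6.0900 14.8100 5.0500 0.2900 24.2300 70.5300] k=[9 15 6 0 28 69]
t=18: x=[9.0600 14.8500 6.0300 0.3400 28.1300 68.5900] k=[6 16 3 0 24 73]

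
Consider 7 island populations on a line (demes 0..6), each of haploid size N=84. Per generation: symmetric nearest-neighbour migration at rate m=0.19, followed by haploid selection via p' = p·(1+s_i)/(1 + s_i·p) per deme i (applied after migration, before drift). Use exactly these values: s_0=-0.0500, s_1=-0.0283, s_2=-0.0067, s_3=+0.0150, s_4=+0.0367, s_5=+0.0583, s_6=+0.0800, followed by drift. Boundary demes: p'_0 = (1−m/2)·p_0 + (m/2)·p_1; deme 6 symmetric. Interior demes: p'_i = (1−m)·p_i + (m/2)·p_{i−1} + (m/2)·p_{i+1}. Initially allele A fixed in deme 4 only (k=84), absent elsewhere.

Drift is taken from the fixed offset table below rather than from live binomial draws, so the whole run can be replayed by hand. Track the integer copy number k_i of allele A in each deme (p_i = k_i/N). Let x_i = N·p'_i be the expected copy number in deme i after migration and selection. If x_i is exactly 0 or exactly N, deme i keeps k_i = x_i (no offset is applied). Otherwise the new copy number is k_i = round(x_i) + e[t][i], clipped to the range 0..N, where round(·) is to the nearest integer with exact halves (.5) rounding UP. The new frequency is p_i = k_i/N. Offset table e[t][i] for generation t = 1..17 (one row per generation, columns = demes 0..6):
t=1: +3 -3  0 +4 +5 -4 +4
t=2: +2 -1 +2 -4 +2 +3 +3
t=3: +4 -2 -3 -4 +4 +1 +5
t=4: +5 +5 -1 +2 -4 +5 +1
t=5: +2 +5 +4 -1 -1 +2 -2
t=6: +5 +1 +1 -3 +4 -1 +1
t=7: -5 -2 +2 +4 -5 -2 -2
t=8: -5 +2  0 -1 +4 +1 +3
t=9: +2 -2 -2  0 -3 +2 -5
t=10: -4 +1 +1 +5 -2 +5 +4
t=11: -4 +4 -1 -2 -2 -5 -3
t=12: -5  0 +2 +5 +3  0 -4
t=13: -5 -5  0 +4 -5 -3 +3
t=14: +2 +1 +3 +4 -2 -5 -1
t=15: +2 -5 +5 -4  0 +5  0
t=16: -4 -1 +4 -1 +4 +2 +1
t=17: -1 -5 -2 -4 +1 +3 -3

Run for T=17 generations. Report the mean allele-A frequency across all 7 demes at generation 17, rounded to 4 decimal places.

t=0: k=[0 0 0 0 84 0 0]
t=1: x=[0.0000 0.0000 0.0000 8.0882 68.5007 8.3987 0.0000] k=[0 0 0 12 74 4 0]
t=2: x=[0.0000 0.0000 1.1325 16.9505 62.0494 10.7918 0.4103] k=[0 0 3 13 64 14 3]
t=3: x=[0.0000 0.2770 3.6415 17.0968 55.0921 18.5098 4.3518] k=[0 0 1 13 59 20 9]
t=4: x=[0.0000 0.0923 2.0316 16.4258 51.6449 23.6098 10.7458] k=[0 5 1 18 48 29 12]
t=5: x=[0.4514 4.0333 2.9756 19.4567 44.1006 30.2784 14.5160] k=[2 9 7 18 43 32 13]
t=6: x=[2.5358 7.9363 8.1852 19.5525 40.3351 32.3597 15.7671] k=[8 9 9 17 44 31 17]
t=7: x=[7.7275 8.6790 9.7022 19.0232 40.9560 32.0199 19.4567] k=[3 7 12 23 36 30 17]
t=8: x=[3.2175 6.9107 12.4983 23.4408 34.9281 30.4258 19.3576] k=[0 9 12 22 39 31 22]
t=9: x=[0.8127 8.2148 12.5929 22.9122 37.3711 32.0199 24.1576] k=[3 6 11 23 34 34 19]
t=10: x=[3.1269 6.0274 11.5976 23.1539 33.6795 33.7119 21.6381] k=[0 7 13 28 32 39 26]
t=11: x=[0.6320 6.7252 13.7774 27.2283 33.0043 38.2773 28.6702] k=[0 11 13 25 31 33 26]
t=12: x=[0.9934 9.8917 13.8720 24.6887 31.3247 33.2766 28.0850] k=[0 10 16 30 34 33 24]
t=13: x=[0.9030 9.3781 16.6700 29.3336 34.2536 33.3728 26.2227] k=[0 4 17 33 29 30 29]
t=14: x=[0.3611 4.7253 17.1929 31.3922 30.1682 30.9084 30.5754] k=[2 6 20 35 28 26 30]
t=15: x=[2.2642 6.7692 19.9924 33.2085 29.1573 27.6099 31.1119] k=[4 2 25 29 29 33 31]
t=16: x=[3.6277 4.2575 23.0823 28.9016 30.0722 33.5652 32.7135] k=[0 3 27 28 34 36 34]
t=17: x=[0.2708 4.8618 24.6976 28.7559 34.3493 36.7872 35.7608] k=[0 0 23 25 35 40 33]

0.2653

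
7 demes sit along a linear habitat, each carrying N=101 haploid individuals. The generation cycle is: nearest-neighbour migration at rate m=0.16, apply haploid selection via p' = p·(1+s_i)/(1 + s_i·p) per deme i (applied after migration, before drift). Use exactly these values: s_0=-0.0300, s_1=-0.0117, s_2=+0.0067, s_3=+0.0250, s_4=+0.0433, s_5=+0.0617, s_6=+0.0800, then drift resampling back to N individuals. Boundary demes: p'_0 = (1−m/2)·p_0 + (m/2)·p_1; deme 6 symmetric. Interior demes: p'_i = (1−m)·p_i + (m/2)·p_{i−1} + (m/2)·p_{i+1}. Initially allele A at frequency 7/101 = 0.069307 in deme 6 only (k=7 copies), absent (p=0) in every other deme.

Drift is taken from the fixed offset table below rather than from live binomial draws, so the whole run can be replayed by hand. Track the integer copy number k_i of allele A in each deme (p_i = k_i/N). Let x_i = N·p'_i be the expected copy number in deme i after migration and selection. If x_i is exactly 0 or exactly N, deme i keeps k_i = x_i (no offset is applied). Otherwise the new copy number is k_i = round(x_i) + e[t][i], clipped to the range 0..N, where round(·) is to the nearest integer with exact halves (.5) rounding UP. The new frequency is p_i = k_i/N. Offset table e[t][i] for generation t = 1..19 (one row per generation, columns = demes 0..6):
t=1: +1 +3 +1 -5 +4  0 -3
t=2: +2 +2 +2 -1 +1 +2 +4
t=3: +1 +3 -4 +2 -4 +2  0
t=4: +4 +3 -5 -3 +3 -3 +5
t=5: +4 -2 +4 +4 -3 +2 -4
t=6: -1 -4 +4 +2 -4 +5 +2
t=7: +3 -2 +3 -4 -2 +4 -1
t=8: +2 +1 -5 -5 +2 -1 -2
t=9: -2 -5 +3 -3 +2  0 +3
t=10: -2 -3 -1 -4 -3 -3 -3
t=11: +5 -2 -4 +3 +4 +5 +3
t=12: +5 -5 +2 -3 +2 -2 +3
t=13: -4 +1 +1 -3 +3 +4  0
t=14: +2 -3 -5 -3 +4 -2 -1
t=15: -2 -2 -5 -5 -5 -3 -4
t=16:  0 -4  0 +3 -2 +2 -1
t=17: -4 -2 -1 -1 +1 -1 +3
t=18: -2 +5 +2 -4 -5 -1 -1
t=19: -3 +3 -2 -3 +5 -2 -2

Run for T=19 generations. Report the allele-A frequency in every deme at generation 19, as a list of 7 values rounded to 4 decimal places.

t=0: k=[0 0 0 0 0 0 7]
t=1: x=[0.0000 0.0000 0.0000 0.0000 0.0000 0.5943 6.9199] k=[0 0 0 0 0 1 4]
t=2: x=[0.0000 0.0000 0.0000 0.0000 0.0835 1.2307 4.0487] k=[0 0 0 0 1 3 8]
t=3: x=[0.0000 0.0000 0.0000 0.0820 1.1262 3.4331 8.1589] k=[0 0 0 2 0 5 8]
t=4: x=[0.0000 0.0000 0.1611 1.7213 0.5841 5.1235 8.3296] k=[0 0 0 0 4 2 13]
t=5: x=[0.0000 0.0000 0.0000 0.3280 3.6669 3.2216 12.9651] k=[0 0 0 4 1 5 9]
t=6: x=[0.0000 0.0000 0.3221 3.5230 1.6265 5.2923 9.3104] k=[0 0 4 6 0 10 11]
t=7: x=[0.0000 0.3163 3.8647 5.4867 1.3347 9.7970 11.6925] k=[0 0 7 1 0 14 11]
t=8: x=[0.0000 0.5535 5.9976 1.4345 1.2513 13.3171 12.0321] k=[0 2 1 0 3 12 10]
t=9: x=[0.1552 1.7398 1.0066 0.3280 3.6253 11.7264 10.8852] k=[0 0 4 0 6 12 14]
t=10: x=[0.0000 0.3163 3.3818 0.8198 6.2437 12.3128 14.7851] k=[0 0 2 0 3 9 12]
t=11: x=[0.0000 0.1581 1.6911 0.4100 3.3756 9.2510 12.5836] k=[0 0 0 3 7 14 16]
t=12: x=[0.0000 0.0000 0.2416 3.1546 7.5301 14.3201 16.8952] k=[0 0 2 0 10 12 20]
t=13: x=[0.0000 0.1581 1.6911 0.9838 9.7263 13.1498 20.5930] k=[0 1 3 0 13 17 21]
t=14: x=[0.0776 1.0675 2.6170 1.3116 12.7446 17.8634 21.9745] k=[2 0 0 0 17 16 21]
t=15: x=[1.7858 0.1581 0.0000 1.3935 16.1262 17.3224 21.8908] k=[0 0 0 0 11 14 18]
t=16: x=[0.0000 0.0000 0.0000 0.9018 10.7608 14.8213 18.8307] k=[0 0 0 4 9 17 18]
t=17: x=[0.0000 0.0000 0.3221 4.1778 9.6021 17.2808 19.0827] k=[0 0 0 3 11 16 22]
t=18: x=[0.0000 0.0000 0.2416 3.4821 11.1744 16.9061 22.8521] k=[0 0 2 0 6 16 22]
t=19: x=[0.0000 0.1581 1.6911 0.6559 6.5758 16.4895 22.8521] k=[0 3 0 0 12 14 21]

[0.0000, 0.0297, 0.0000, 0.0000, 0.1188, 0.1386, 0.2079]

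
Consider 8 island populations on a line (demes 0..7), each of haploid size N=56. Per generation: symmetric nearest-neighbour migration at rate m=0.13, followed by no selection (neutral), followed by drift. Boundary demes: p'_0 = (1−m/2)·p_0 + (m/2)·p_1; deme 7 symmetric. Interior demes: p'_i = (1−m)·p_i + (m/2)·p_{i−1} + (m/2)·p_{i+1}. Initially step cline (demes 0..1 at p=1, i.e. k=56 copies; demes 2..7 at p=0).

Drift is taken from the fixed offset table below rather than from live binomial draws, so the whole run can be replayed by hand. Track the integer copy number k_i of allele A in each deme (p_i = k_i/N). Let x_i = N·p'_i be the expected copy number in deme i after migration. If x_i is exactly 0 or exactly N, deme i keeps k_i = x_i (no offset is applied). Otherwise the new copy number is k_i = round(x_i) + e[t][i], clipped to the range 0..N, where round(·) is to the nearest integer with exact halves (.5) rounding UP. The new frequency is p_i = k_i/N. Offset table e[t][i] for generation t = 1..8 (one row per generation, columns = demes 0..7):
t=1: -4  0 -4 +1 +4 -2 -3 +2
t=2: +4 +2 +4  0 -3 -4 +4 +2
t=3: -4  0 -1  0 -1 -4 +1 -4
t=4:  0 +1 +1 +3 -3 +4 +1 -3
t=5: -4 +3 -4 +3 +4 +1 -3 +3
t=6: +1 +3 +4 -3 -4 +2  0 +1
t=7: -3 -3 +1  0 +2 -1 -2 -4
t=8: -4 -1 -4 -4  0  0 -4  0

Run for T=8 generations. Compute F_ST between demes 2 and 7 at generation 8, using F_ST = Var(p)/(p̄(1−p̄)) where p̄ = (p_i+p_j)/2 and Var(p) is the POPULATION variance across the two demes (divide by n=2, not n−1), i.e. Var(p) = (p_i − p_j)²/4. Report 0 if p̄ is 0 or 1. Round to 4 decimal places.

0.1429

t=0: k=[56 56 0 0 0 0 0 0]
t=1: x=[56.0000 52.3600 3.6400 0.0000 0.0000 0.0000 0.0000 0.0000] k=[56 52 0 0 0 0 0 0]
t=2: x=[55.7400 48.8800 3.3800 0.0000 0.0000 0.0000 0.0000 0.0000] k=[56 51 7 0 0 0 0 0]
t=3: x=[55.6750 48.4650 9.4050 0.4550 0.0000 0.0000 0.0000 0.0000] k=[52 48 8 0 0 0 0 0]
t=4: x=[51.7400 45.6600 10.0800 0.5200 0.0000 0.0000 0.0000 0.0000] k=[52 47 11 4 0 0 0 0]
t=5: x=[51.6750 44.9850 12.8850 4.1950 0.2600 0.0000 0.0000 0.0000] k=[48 48 9 7 4 0 0 0]
t=6: x=[48.0000 45.4650 11.4050 6.9350 3.9350 0.2600 0.0000 0.0000] k=[49 48 15 4 0 2 0 0]
t=7: x=[48.9350 45.9200 16.4300 4.4550 0.3900 1.7400 0.1300 0.0000] k=[46 43 17 4 2 1 0 0]
t=8: x=[45.8050 41.5050 17.8450 4.7150 2.0650 1.0000 0.0650 0.0000] k=[42 41 14 1 2 1 0 0]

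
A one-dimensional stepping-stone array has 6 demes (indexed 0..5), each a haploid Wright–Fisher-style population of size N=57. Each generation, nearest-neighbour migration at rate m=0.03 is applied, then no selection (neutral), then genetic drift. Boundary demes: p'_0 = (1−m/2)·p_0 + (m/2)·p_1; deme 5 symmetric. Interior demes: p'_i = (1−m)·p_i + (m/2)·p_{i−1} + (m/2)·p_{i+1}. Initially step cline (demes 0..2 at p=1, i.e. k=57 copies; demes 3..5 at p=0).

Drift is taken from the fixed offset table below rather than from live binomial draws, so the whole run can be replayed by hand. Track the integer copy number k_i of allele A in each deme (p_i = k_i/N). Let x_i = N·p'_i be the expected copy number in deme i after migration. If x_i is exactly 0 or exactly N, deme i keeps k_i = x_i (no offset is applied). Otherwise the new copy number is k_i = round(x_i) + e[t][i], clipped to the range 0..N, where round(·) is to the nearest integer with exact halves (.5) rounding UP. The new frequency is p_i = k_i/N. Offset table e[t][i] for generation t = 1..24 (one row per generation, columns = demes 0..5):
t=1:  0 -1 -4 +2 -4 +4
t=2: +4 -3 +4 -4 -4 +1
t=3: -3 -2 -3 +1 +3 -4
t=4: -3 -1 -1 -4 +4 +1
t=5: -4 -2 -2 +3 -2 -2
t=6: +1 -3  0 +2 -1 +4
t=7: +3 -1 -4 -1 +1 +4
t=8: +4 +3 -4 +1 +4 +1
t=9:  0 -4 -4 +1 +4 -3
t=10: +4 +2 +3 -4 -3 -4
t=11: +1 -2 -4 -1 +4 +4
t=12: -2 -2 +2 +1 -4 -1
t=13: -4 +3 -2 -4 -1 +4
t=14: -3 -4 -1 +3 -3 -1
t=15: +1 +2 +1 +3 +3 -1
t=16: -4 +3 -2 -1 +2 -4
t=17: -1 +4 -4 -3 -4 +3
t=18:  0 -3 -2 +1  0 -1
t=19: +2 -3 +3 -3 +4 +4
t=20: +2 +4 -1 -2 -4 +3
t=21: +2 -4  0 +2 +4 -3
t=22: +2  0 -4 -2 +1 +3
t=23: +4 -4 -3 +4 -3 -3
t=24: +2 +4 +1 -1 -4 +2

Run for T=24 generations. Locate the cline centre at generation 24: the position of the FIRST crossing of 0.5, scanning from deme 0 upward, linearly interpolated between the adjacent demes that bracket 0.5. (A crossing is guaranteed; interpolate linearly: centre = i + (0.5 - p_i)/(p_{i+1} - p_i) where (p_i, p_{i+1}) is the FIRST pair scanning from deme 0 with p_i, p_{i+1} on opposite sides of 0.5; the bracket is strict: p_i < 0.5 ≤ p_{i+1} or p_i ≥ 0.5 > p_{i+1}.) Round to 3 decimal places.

t=0: k=[57 57 57 0 0 0]
t=1: x=[57.0000 57.0000 56.1450 0.8550 0.0000 0.0000] k=[57 57 52 3 0 0]
t=2: x=[57.0000 56.9250 51.3400 3.6900 0.0450 0.0000] k=[57 54 55 0 0 0]
t=3: x=[56.9550 54.0600 54.1600 0.8250 0.0000 0.0000] k=[54 52 51 2 0 0]
t=4: x=[53.9700 52.0150 50.2800 2.7050 0.0300 0.0000] k=[51 51 49 0 4 0]
t=5: x=[51.0000 50.9700 48.2950 0.7950 3.8800 0.0600] k=[47 49 46 4 2 0]
t=6: x=[47.0300 48.9250 45.4150 4.6000 2.0000 0.0300] k=[48 46 45 7 1 4]
t=7: x=[47.9700 46.0150 44.4450 7.4800 1.1350 3.9550] k=[51 45 40 6 2 8]
t=8: x=[50.9100 45.0150 39.5650 6.4500 2.1500 7.9100] k=[55 48 36 7 6 9]
t=9: x=[54.8950 47.9250 35.7450 7.4200 6.0600 8.9550] k=[55 44 32 8 10 6]
t=10: x=[54.8350 43.9850 31.8200 8.3900 9.9100 6.0600] k=[57 46 35 4 7 2]
t=11: x=[56.8350 46.0000 34.7000 4.5100 6.8800 2.0750] k=[57 44 31 4 11 6]
t=12: x=[56.8050 44.0000 30.7900 4.5100 10.8200 6.0750] k=[55 42 33 6 7 5]
t=13: x=[54.8050 42.0600 32.7300 6.4200 6.9550 5.0300] k=[51 45 31 2 6 9]
t=14: x=[50.9100 44.8800 30.7750 2.4950 5.9850 8.9550] k=[48 41 30 5 3 8]
t=15: x=[47.8950 40.9400 29.7900 5.3450 3.1050 7.9250] k=[49 43 31 8 6 7]
t=16: x=[48.9100 42.9100 30.8350 8.3150 6.0450 6.9850] k=[45 46 29 7 8 3]
t=17: x=[45.0150 45.7300 28.9250 7.3450 7.9100 3.0750] k=[44 50 25 4 4 6]
t=18: x=[44.0900 49.5350 25.0600 4.3150 4.0300 5.9700] k=[44 47 23 5 4 5]
t=19: x=[44.0450 46.5950 23.0900 5.2550 4.0300 4.9850] k=[46 44 26 2 8 9]
t=20: x=[45.9700 43.7600 25.9100 2.4500 7.9250 8.9850] k=[48 48 25 0 4 12]
t=21: x=[48.0000 47.6550 24.9700 0.4350 4.0600 11.8800] k=[50 44 25 2 8 9]
t=22: x=[49.9100 43.8050 24.9400 2.4350 7.9250 8.9850] k=[52 44 21 0 9 12]
t=23: x=[51.8800 43.7750 21.0300 0.4500 8.9100 11.9550] k=[56 40 18 4 6 9]
t=24: x=[55.7600 39.9100 18.1200 4.2400 6.0150 8.9550] k=[57 44 19 3 2 11]

1.620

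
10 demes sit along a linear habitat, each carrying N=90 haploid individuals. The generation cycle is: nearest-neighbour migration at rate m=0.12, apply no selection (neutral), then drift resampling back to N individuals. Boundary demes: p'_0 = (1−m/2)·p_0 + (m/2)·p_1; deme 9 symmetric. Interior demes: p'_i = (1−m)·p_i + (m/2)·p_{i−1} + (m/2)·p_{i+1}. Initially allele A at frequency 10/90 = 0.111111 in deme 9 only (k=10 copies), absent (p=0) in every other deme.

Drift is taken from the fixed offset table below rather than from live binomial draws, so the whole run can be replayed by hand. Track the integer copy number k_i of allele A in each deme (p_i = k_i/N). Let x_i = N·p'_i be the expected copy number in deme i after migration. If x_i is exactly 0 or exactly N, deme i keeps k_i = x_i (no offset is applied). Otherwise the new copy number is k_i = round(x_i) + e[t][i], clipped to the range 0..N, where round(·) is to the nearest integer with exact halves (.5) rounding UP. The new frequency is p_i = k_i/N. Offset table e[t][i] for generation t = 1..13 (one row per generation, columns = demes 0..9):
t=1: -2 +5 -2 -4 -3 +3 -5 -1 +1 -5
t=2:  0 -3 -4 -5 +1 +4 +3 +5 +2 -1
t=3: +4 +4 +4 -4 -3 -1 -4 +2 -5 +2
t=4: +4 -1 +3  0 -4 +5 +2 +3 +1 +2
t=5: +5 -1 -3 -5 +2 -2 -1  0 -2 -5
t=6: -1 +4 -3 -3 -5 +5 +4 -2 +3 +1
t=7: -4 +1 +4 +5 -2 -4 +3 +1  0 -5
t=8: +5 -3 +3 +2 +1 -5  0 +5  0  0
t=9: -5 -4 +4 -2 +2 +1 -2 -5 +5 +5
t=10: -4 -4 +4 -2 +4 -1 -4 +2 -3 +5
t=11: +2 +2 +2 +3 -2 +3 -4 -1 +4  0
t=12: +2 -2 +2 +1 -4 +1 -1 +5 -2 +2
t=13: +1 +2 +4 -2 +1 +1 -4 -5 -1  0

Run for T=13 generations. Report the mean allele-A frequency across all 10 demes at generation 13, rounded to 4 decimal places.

0.0444

t=0: k=[0 0 0 0 0 0 0 0 0 10]
t=1: x=[0.0000 0.0000 0.0000 0.0000 0.0000 0.0000 0.0000 0.0000 0.6000 9.4000] k=[0 0 0 0 0 0 0 0 2 4]
t=2: x=[0.0000 0.0000 0.0000 0.0000 0.0000 0.0000 0.0000 0.1200 2.0000 3.8800] k=[0 0 0 0 0 0 0 5 4 3]
t=3: x=[0.0000 0.0000 0.0000 0.0000 0.0000 0.0000 0.3000 4.6400 4.0000 3.0600] k=[0 0 0 0 0 0 0 7 0 5]
t=4: x=[0.0000 0.0000 0.0000 0.0000 0.0000 0.0000 0.4200 6.1600 0.7200 4.7000] k=[0 0 0 0 0 0 2 9 2 7]
t=5: x=[0.0000 0.0000 0.0000 0.0000 0.0000 0.1200 2.3000 8.1600 2.7200 6.7000] k=[0 0 0 0 0 0 1 8 1 2]
t=6: x=[0.0000 0.0000 0.0000 0.0000 0.0000 0.0600 1.3600 7.1600 1.4800 1.9400] k=[0 0 0 0 0 5 5 5 4 3]
t=7: x=[0.0000 0.0000 0.0000 0.0000 0.3000 4.7000 5.0000 4.9400 4.0000 3.0600] k=[0 0 0 0 0 1 8 6 4 0]
t=8: x=[0.0000 0.0000 0.0000 0.0000 0.0600 1.3600 7.4600 6.0000 3.8800 0.2400] k=[0 0 0 0 1 0 7 11 4 0]
t=9: x=[0.0000 0.0000 0.0000 0.0600 0.8800 0.4800 6.8200 10.3400 4.1800 0.2400] k=[0 0 0 0 3 1 5 5 9 5]
t=10: x=[0.0000 0.0000 0.0000 0.1800 2.7000 1.3600 4.7600 5.2400 8.5200 5.2400] k=[0 0 0 0 7 0 1 7 6 10]
t=11: x=[0.0000 0.0000 0.0000 0.4200 6.1600 0.4800 1.3000 6.5800 6.3000 9.7600] k=[0 0 0 3 4 3 0 6 10 10]
t=12: x=[0.0000 0.0000 0.1800 2.8800 3.8800 2.8800 0.5400 5.8800 9.7600 10.0000] k=[0 0 2 4 0 4 0 11 8 12]
t=13: x=[0.0000 0.1200 2.0000 3.6400 0.4800 3.5200 0.9000 10.1600 8.4200 11.7600] k=[0 2 6 2 1 5 0 5 7 12]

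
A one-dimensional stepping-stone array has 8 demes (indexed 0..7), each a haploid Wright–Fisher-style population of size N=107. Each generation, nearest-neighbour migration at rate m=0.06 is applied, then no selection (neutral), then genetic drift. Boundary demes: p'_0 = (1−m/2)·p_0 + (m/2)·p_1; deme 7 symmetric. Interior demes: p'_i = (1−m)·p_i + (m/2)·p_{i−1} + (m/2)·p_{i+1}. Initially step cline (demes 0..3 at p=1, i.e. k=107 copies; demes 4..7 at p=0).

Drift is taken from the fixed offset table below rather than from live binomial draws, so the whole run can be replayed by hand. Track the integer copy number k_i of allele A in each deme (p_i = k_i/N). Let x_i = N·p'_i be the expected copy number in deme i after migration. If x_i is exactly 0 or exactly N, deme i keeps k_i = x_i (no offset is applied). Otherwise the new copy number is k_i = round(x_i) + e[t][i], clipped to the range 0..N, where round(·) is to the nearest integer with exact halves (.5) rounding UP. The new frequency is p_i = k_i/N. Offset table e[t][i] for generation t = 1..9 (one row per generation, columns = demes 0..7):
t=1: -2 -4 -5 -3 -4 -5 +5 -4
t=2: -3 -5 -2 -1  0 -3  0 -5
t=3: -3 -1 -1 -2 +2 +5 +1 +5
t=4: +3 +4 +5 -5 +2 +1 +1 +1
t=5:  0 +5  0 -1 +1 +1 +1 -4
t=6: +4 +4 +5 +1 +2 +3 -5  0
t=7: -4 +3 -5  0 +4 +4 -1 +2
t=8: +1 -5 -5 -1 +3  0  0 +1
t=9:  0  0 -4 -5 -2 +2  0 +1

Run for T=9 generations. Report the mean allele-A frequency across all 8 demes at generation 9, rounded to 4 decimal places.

0.4883

t=0: k=[107 107 107 107 0 0 0 0]
t=1: x=[107.0000 107.0000 107.0000 103.7900 3.2100 0.0000 0.0000 0.0000] k=[107 107 107 101 0 0 0 0]
t=2: x=[107.0000 107.0000 106.8200 98.1500 3.0300 0.0000 0.0000 0.0000] k=[107 107 105 97 3 0 0 0]
t=3: x=[107.0000 106.9400 104.8200 94.4200 5.7300 0.0900 0.0000 0.0000] k=[107 106 104 92 8 5 0 0]
t=4: x=[106.9700 105.9700 103.7000 89.8400 10.4300 4.9400 0.1500 0.0000] k=[107 107 107 85 12 6 1 0]
t=5: x=[107.0000 107.0000 106.3400 83.4700 14.0100 6.0300 1.1200 0.0300] k=[107 107 106 82 15 7 2 0]
t=6: x=[107.0000 106.9700 105.3100 80.7100 16.7700 7.0900 2.0900 0.0600] k=[107 107 107 82 19 10 0 0]
t=7: x=[107.0000 107.0000 106.2500 80.8600 20.6200 9.9700 0.3000 0.0000] k=[107 107 101 81 25 14 0 0]
t=8: x=[107.0000 106.8200 100.5800 79.9200 26.3500 13.9100 0.4200 0.0000] k=[107 102 96 79 29 14 0 0]
t=9: x=[106.8500 101.9700 95.6700 78.0100 30.0500 14.0300 0.4200 0.0000] k=[107 102 92 73 28 16 0 0]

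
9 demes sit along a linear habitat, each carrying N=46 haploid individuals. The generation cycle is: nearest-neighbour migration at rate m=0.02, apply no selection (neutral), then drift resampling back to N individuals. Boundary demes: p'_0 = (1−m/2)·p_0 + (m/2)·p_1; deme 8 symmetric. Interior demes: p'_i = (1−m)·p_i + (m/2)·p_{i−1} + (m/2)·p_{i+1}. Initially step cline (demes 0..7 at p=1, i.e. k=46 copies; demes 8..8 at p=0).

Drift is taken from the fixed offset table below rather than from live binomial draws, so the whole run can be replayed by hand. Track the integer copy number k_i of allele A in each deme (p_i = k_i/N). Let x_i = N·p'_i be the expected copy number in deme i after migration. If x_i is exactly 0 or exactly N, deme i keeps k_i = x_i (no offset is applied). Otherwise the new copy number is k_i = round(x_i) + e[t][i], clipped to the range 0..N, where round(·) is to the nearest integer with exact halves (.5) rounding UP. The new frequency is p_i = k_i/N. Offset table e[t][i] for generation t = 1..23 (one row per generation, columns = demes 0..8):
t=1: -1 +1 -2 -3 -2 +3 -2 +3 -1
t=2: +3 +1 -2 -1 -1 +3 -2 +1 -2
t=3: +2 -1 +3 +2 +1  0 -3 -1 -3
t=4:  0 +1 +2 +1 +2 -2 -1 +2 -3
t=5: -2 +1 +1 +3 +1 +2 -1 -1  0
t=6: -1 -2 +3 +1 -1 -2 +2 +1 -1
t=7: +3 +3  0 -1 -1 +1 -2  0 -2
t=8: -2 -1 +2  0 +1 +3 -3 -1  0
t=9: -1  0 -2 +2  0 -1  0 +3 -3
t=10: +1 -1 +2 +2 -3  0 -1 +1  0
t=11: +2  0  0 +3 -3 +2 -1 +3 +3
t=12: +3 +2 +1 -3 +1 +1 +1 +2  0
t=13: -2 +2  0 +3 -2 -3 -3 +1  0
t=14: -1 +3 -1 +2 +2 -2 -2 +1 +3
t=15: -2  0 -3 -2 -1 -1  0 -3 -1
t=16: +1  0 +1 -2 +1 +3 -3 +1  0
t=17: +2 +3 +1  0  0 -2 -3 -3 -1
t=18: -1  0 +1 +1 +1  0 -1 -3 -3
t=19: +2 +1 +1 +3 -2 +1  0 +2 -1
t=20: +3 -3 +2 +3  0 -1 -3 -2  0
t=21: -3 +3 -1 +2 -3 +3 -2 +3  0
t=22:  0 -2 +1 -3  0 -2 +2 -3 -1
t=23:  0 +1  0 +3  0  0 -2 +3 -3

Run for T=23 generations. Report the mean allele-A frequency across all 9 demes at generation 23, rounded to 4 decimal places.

t=0: k=[46 46 46 46 46 46 46 46 0]
t=1: x=[46.0000 46.0000 46.0000 46.0000 46.0000 46.0000 46.0000 45.5400 0.4600] k=[46 46 46 46 46 46 46 46 0]
t=2: x=[46.0000 46.0000 46.0000 46.0000 46.0000 46.0000 46.0000 45.5400 0.4600] k=[46 46 46 46 46 46 46 46 0]
t=3: x=[46.0000 46.0000 46.0000 46.0000 46.0000 46.0000 46.0000 45.5400 0.4600] k=[46 46 46 46 46 46 46 45 0]
t=4: x=[46.0000 46.0000 46.0000 46.0000 46.0000 46.0000 45.9900 44.5600 0.4500] k=[46 46 46 46 46 46 45 46 0]
t=5: x=[46.0000 46.0000 46.0000 46.0000 46.0000 45.9900 45.0200 45.5300 0.4600] k=[46 46 46 46 46 46 44 45 0]
t=6: x=[46.0000 46.0000 46.0000 46.0000 46.0000 45.9800 44.0300 44.5400 0.4500] k=[46 46 46 46 46 44 46 46 0]
t=7: x=[46.0000 46.0000 46.0000 46.0000 45.9800 44.0400 45.9800 45.5400 0.4600] k=[46 46 46 46 45 45 44 46 0]
t=8: x=[46.0000 46.0000 46.0000 45.9900 45.0100 44.9900 44.0300 45.5200 0.4600] k=[46 46 46 46 46 46 41 45 0]
t=9: x=[46.0000 46.0000 46.0000 46.0000 46.0000 45.9500 41.0900 44.5100 0.4500] k=[46 46 46 46 46 45 41 46 0]
t=10: x=[46.0000 46.0000 46.0000 46.0000 45.9900 44.9700 41.0900 45.4900 0.4600] k=[46 46 46 46 43 45 40 46 0]
t=11: x=[46.0000 46.0000 46.0000 45.9700 43.0500 44.9300 40.1100 45.4800 0.4600] k=[46 46 46 46 40 46 39 46 3]
t=12: x=[46.0000 46.0000 46.0000 45.9400 40.1200 45.8700 39.1400 45.5000 3.4300] k=[46 46 46 43 41 46 40 46 3]
t=13: x=[46.0000 46.0000 45.9700 43.0100 41.0700 45.8900 40.1200 45.5100 3.4300] k=[46 46 46 46 39 43 37 46 3]
t=14: x=[46.0000 46.0000 46.0000 45.9300 39.1100 42.9000 37.1500 45.4800 3.4300] k=[46 46 46 46 41 41 35 46 6]
t=15: x=[46.0000 46.0000 46.0000 45.9500 41.0500 40.9400 35.1700 45.4900 6.4000] k=[46 46 46 44 40 40 35 42 5]
t=16: x=[46.0000 46.0000 45.9800 43.9800 40.0400 39.9500 35.1200 41.5600 5.3700] k=[46 46 46 42 41 43 32 43 5]
t=17: x=[46.0000 46.0000 45.9600 42.0300 41.0300 42.8700 32.2200 42.5100 5.3800] k=[46 46 46 42 41 41 29 40 4]
t=18: x=[46.0000 46.0000 45.9600 42.0300 41.0100 40.8800 29.2300 39.5300 4.3600] k=[46 46 46 43 42 41 28 37 1]
t=19: x=[46.0000 46.0000 45.9700 43.0200 42.0000 40.8800 28.2200 36.5500 1.3600] k=[46 46 46 46 40 42 28 39 0]
t=20: x=[46.0000 46.0000 46.0000 45.9400 40.0800 41.8400 28.2500 38.5000 0.3900] k=[46 46 46 46 40 41 25 37 0]
t=21: x=[46.0000 46.0000 46.0000 45.9400 40.0700 40.8300 25.2800 36.5100 0.3700] k=[46 46 46 46 37 44 23 40 0]
t=22: x=[46.0000 46.0000 46.0000 45.9100 37.1600 43.7200 23.3800 39.4300 0.4000] k=[46 46 46 43 37 42 25 36 0]
t=23: x=[46.0000 46.0000 45.9700 42.9700 37.1100 41.7800 25.2800 35.5300 0.3600] k=[46 46 46 46 37 42 23 39 0]

0.7850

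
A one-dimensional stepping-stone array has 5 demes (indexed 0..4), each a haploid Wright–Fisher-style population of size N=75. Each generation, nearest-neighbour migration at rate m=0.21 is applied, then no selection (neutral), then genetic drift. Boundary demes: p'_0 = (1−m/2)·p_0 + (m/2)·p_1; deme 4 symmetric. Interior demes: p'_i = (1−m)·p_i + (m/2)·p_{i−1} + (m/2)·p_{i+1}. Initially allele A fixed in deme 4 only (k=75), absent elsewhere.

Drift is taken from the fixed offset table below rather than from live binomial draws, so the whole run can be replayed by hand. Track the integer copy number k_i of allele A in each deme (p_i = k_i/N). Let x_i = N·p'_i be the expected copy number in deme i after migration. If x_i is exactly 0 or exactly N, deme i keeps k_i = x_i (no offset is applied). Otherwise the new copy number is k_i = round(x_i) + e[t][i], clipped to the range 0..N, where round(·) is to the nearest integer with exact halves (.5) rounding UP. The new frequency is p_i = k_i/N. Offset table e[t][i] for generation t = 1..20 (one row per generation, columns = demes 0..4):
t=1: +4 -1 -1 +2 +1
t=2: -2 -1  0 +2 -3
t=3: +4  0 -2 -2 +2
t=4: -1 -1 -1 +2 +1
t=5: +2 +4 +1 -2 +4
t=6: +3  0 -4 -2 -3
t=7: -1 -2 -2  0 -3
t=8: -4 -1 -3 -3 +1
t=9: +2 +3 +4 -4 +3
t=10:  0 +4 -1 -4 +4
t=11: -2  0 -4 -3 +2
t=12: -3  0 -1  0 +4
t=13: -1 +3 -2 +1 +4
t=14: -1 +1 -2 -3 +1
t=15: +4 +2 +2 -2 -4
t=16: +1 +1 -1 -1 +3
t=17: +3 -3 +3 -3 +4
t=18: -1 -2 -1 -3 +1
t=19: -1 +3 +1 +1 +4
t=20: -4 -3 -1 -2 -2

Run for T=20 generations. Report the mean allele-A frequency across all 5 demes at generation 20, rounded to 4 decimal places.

0.1760

t=0: k=[0 0 0 0 75]
t=1: x=[0.0000 0.0000 0.0000 7.8750 67.1250] k=[0 0 0 10 68]
t=2: x=[0.0000 0.0000 1.0500 15.0400 61.9100] k=[0 0 1 17 59]
t=3: x=[0.0000 0.1050 2.5750 19.7300 54.5900] k=[0 0 1 18 57]
t=4: x=[0.0000 0.1050 2.6800 20.3100 52.9050] k=[0 0 2 22 54]
t=5: x=[0.0000 0.2100 3.8900 23.2600 50.6400] k=[0 4 5 21 55]
t=6: x=[0.4200 3.6850 6.5750 22.8900 51.4300] k=[3 4 3 21 48]
t=7: x=[3.1050 3.7900 4.9950 21.9450 45.1650] k=[2 2 3 22 42]
t=8: x=[2.0000 2.1050 4.8900 22.1050 39.9000] k=[0 1 2 19 41]
t=9: x=[0.1050 1.0000 3.6800 19.5250 38.6900] k=[2 4 8 16 42]
t=10: x=[2.2100 4.2100 8.4200 17.8900 39.2700] k=[2 8 7 14 43]
t=11: x=[2.6300 7.2650 7.8400 16.3100 39.9550] k=[1 7 4 13 42]
t=12: x=[1.6300 6.0550 5.2600 15.1000 38.9550] k=[0 6 4 15 43]
t=13: x=[0.6300 5.1600 5.3650 16.7850 40.0600] k=[0 8 3 18 44]
t=14: x=[0.8400 6.6350 5.1000 19.1550 41.2700] k=[0 8 3 16 42]
t=15: x=[0.8400 6.6350 4.8900 17.3650 39.2700] k=[5 9 7 15 35]
t=16: x=[5.4200 8.3700 8.0500 16.2600 32.9000] k=[6 9 7 15 36]
t=17: x=[6.3150 8.4750 8.0500 16.3650 33.7950] k=[9 5 11 13 38]
t=18: x=[8.5800 6.0500 10.5800 15.4150 35.3750] k=[8 4 10 12 36]
t=19: x=[7.5800 5.0500 9.5800 14.3100 33.4800] k=[7 8 11 15 37]
t=20: x=[7.1050 8.2100 11.1050 16.8900 34.6900] k=[3 5 10 15 33]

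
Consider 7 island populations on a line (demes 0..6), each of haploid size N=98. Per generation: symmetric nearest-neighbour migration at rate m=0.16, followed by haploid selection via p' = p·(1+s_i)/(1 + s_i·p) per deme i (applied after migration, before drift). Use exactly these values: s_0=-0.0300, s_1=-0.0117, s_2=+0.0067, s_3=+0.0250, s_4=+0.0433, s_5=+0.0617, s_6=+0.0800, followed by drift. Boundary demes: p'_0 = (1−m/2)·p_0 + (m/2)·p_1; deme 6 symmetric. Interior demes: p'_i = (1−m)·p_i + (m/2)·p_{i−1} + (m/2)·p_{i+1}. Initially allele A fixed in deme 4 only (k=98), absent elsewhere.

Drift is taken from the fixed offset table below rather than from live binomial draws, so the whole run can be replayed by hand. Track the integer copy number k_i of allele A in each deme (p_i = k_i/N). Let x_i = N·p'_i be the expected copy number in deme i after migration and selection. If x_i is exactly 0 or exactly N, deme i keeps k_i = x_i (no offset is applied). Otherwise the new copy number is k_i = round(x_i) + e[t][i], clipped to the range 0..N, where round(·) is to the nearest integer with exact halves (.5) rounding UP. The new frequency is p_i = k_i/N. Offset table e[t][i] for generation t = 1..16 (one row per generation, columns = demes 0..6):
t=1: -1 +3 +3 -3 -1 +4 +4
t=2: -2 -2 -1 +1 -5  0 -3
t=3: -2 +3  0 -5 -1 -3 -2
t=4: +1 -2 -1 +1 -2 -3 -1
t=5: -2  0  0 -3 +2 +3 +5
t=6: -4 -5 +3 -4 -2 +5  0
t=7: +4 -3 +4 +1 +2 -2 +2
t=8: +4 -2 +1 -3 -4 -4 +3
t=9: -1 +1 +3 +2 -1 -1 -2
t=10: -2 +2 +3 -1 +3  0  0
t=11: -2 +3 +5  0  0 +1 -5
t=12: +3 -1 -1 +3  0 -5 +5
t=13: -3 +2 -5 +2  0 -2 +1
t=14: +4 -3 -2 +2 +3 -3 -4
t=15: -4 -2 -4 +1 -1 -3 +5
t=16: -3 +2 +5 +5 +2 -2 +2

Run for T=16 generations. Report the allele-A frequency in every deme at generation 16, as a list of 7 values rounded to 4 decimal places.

t=0: k=[0 0 0 0 98 0 0]
t=1: x=[0.0000 0.0000 0.0000 8.0200 82.8703 8.2828 0.0000] k=[0 0 0 5 82 12 0]
t=2: x=[0.0000 0.0000 0.4027 10.9988 71.0756 17.4835 1.0360] k=[0 0 0 12 66 17 0]
t=3: x=[0.0000 0.0000 0.9664 15.6826 58.7614 20.5142 1.4672] k=[0 0 1 11 58 18 0]
t=4: x=[0.0000 0.0791 1.7313 14.2582 52.0757 20.7214 1.5534] k=[0 0 1 15 50 18 1]
t=5: x=[0.0000 0.0791 2.0534 17.0246 45.6721 20.1412 2.5439] k=[0 0 2 14 48 23 8]
t=6: x=[0.0000 0.1581 2.8182 16.0893 44.3068 24.8954 9.8619] k=[0 0 6 12 42 30 10]
t=7: x=[0.0000 0.4744 6.0377 14.2175 39.6364 30.6058 12.4105] k=[0 0 10 15 42 29 14]
t=8: x=[0.0000 0.7907 9.6580 17.1059 39.7978 30.0734 16.2148] k=[0 0 11 14 36 26 19]
t=9: x=[0.0000 0.8698 10.4220 15.8453 34.3800 27.4062 20.7928] k=[0 2 13 18 33 26 19]
t=10: x=[0.1552 2.6890 12.5931 19.1780 32.1489 27.1596 20.7928] k=[0 5 16 18 35 27 21]
t=11: x=[0.3880 5.4194 15.3663 19.5841 33.9341 28.3510 22.7986] k=[0 8 20 20 34 29 18]
t=12: x=[0.6209 8.2308 19.1426 21.5320 33.4070 29.7456 20.0809] k=[4 7 18 25 33 25 25]
t=13: x=[4.1181 7.5575 17.7770 25.5436 32.6361 26.7895 26.4600] k=[1 10 13 28 33 25 27]
t=14: x=[1.6693 9.4193 14.0401 27.6879 32.8796 26.9540 28.3657] k=[6 6 12 30 36 24 24]
t=15: x=[5.8307 6.4091 13.0353 29.5471 35.5142 26.0900 25.4219] k=[2 4 9 31 35 23 30]
t=16: x=[2.0966 4.1925 10.4220 30.0722 34.6636 25.6371 31.0490] k=[0 6 15 35 37 24 33]

[0.0000, 0.0612, 0.1531, 0.3571, 0.3776, 0.2449, 0.3367]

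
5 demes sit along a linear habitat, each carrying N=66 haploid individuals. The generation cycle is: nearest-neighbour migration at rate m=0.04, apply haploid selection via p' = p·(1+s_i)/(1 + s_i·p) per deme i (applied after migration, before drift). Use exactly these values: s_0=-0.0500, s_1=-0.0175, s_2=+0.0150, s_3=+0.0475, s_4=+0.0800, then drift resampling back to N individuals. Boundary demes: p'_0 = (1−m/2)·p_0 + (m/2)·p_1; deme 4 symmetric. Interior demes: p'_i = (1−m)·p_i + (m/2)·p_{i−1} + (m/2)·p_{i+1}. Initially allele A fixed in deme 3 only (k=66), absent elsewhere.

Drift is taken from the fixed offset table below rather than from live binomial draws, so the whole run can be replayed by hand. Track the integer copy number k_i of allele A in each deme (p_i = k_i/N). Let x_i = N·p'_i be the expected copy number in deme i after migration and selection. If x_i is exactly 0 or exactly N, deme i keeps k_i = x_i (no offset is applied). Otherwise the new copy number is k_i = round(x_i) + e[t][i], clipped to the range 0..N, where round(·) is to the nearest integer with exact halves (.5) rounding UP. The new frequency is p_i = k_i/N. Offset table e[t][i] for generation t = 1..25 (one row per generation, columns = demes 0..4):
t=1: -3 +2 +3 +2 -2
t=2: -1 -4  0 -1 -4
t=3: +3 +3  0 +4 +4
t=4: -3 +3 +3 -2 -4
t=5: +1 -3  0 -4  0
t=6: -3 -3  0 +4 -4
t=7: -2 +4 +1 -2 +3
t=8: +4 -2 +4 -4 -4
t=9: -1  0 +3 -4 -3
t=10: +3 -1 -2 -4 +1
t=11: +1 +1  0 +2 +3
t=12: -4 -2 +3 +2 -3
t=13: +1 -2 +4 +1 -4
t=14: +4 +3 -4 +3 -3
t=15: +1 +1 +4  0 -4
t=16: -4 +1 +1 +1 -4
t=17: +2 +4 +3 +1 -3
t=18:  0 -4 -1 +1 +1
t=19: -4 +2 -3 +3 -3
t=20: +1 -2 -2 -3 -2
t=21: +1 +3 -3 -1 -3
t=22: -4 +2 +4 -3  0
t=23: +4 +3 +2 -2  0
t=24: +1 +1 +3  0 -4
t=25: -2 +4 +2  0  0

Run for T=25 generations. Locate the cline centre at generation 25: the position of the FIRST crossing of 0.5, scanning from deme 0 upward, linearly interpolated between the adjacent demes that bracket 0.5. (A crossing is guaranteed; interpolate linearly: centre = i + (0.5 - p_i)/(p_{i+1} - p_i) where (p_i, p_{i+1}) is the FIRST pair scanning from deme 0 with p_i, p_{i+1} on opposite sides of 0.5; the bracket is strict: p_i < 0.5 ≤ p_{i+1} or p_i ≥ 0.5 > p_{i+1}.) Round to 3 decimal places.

2.000

t=0: k=[0 0 0 66 0]
t=1: x=[0.0000 0.0000 1.3394 63.4751 1.4233] k=[0 0 4 65 0]
t=2: x=[0.0000 0.0786 5.2110 62.6315 1.4018] k=[0 0 5 62 0]
t=3: x=[0.0000 0.0983 6.1222 59.8825 1.3372] k=[0 3 6 64 5]
t=4: x=[0.0570 2.9498 7.1949 61.8444 6.6248] k=[0 6 10 60 3]
t=5: x=[0.1140 5.8650 11.0564 58.1854 4.4489] k=[1 3 11 54 4]
t=6: x=[0.9888 3.0679 11.8440 52.6413 5.3675] k=[0 0 12 57 1]
t=7: x=[0.0000 0.2358 12.8130 55.3995 2.2837] k=[0 4 14 53 5]
t=8: x=[0.0760 4.0523 14.7498 51.7844 6.3906] k=[4 2 19 48 2]
t=9: x=[3.7733 2.3398 19.4436 47.1315 3.1425] k=[3 2 22 43 0]
t=10: x=[2.8374 2.3792 22.2390 42.4278 0.9278] k=[6 1 20 38 2]
t=11: x=[5.6302 1.4547 20.1880 37.6727 2.9279] k=[7 2 20 40 6]
t=12: x=[6.5894 2.4185 20.2484 39.6579 7.1565] k=[3 0 23 42 4]
t=13: x=[2.7992 0.5110 23.1432 41.5782 5.1113] k=[4 0 27 43 1]
t=14: x=[3.7351 0.6093 27.0173 42.5462 1.9828] k=[8 4 23 46 0]
t=15: x=[7.5694 4.3871 23.3040 45.2852 0.9925] k=[9 5 27 45 0]
t=16: x=[8.5317 5.4313 27.1576 44.4193 0.9709] k=[5 6 28 45 0]
t=17: x=[4.7872 6.3184 28.1401 44.4390 0.9709] k=[7 10 31 45 0]
t=18: x=[6.7431 10.2067 31.1047 44.4981 0.9709] k=[7 6 30 45 2]
t=19: x=[6.6663 6.3973 30.0636 44.5178 3.0781] k=[3 8 27 48 0]
t=20: x=[2.9519 8.1530 27.2780 47.2491 1.0356] k=[4 6 25 44 0]
t=21: x=[3.8498 6.2395 25.2316 43.4341 0.9494] k=[5 9 22 42 0]
t=22: x=[4.8446 9.0414 22.3596 41.4793 0.9063] k=[1 11 26 38 1]
t=23: x=[1.1410 10.9379 26.1748 37.7721 1.8752] k=[5 14 28 36 2]
t=24: x=[4.9404 13.9052 28.1200 35.9211 2.8850] k=[6 15 31 36 0]
t=25: x=[5.8986 14.9350 31.0247 35.9411 0.7769] k=[4 19 33 36 1]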